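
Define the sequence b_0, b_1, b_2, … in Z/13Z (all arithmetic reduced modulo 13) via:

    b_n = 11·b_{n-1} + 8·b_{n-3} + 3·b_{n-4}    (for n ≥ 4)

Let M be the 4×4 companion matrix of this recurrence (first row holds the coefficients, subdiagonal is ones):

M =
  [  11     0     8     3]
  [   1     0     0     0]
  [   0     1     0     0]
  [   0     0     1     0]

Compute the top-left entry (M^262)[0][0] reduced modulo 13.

0

(M^262)[0][0] is the top entry after applying M 262 times to the unit state (1, 0, 0, 0). Equivalently it is h_{265} for the auxiliary sequence (h_n) obeying the same recurrence with h_3 = 1 and h_i = 0 for 0 ≤ i < 3:
h_4 = 11·1 + 0·0 + 8·0 + 3·0 = 11
h_5 = 11·11 + 0·1 + 8·0 + 3·0 = 4
h_6 = 11·4 + 0·11 + 8·1 + 3·0 = 0
h_7 = 11·0 + 0·4 + 8·11 + 3·1 = 0
h_8 = 11·0 + 0·0 + 8·4 + 3·11 = 0
h_9 = 11·0 + 0·0 + 8·0 + 3·4 = 12
h_10 = 11·12 + 0·0 + 8·0 + 3·0 = 2
h_11 = 11·2 + 0·12 + 8·0 + 3·0 = 9
h_12 = 11·9 + 0·2 + 8·12 + 3·0 = 0
h_13 = 11·0 + 0·9 + 8·2 + 3·12 = 0
h_14 = 11·0 + 0·0 + 8·9 + 3·2 = 0
h_15 = 11·0 + 0·0 + 8·0 + 3·9 = 1
(h_12, h_13, h_14, h_15) = (0, 0, 0, 1) = (h_0, h_1, h_2, h_3), so the sequence has period 12.
265 ≡ 1 (mod 12), hence h_265 = h_1 = 0.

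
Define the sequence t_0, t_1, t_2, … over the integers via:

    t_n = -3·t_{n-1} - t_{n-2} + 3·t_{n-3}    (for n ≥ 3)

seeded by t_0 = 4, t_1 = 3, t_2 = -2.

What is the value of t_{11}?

t_3 = -3·-2 + -1·3 + 3·4 = 15
t_4 = -3·15 + -1·-2 + 3·3 = -34
t_5 = -3·-34 + -1·15 + 3·-2 = 81
t_6 = -3·81 + -1·-34 + 3·15 = -164
t_7 = -3·-164 + -1·81 + 3·-34 = 309
t_8 = -3·309 + -1·-164 + 3·81 = -520
t_9 = -3·-520 + -1·309 + 3·-164 = 759
t_10 = -3·759 + -1·-520 + 3·309 = -830
t_11 = -3·-830 + -1·759 + 3·-520 = 171

171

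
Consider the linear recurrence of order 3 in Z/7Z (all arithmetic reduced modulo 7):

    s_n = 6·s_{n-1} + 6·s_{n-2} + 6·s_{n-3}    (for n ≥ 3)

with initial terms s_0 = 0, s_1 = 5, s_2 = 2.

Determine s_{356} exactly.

0

s_3 = 6·2 + 6·5 + 6·0 = 0
s_4 = 6·0 + 6·2 + 6·5 = 0
s_5 = 6·0 + 6·0 + 6·2 = 5
s_6 = 6·5 + 6·0 + 6·0 = 2
(s_4, s_5, s_6) = (0, 5, 2) = (s_0, s_1, s_2), so the sequence has period 4.
356 ≡ 0 (mod 4), hence s_356 = s_0 = 0.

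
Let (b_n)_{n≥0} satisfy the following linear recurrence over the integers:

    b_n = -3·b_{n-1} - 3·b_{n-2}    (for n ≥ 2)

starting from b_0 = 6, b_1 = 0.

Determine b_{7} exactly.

b_2 = -3·0 + -3·6 = -18
b_3 = -3·-18 + -3·0 = 54
b_4 = -3·54 + -3·-18 = -108
b_5 = -3·-108 + -3·54 = 162
b_6 = -3·162 + -3·-108 = -162
b_7 = -3·-162 + -3·162 = 0

0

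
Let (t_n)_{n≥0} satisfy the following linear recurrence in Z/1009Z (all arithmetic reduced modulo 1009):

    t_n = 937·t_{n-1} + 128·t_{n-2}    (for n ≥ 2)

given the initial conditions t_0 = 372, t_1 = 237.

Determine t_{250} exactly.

t_2 = 937·237 + 128·372 = 282
t_3 = 937·282 + 128·237 = 951
t_4 = 937·951 + 128·282 = 921
t_5 = 937·921 + 128·951 = 930
t_6 = 937·930 + 128·921 = 478
t_7 = 937·478 + 128·930 = 877
Continuing the recurrence:
  t_8 = 58;  t_9 = 117;  t_10 = 9;  t_11 = 202;  t_12 = 734;  t_13 = 251
  t_14 = 205;  t_15 = 215;  t_16 = 670;  t_17 = 469;  t_18 = 533;  t_19 = 467
  t_20 = 294;  t_21 = 266;  t_22 = 318;  t_23 = 53;  t_24 = 564;  t_25 = 482
  t_26 = 155;  t_27 = 86;  t_28 = 531;  t_29 = 19;  t_30 = 6;  t_31 = 991
  t_32 = 46;  t_33 = 438;  t_34 = 586;  t_35 = 755;  t_36 = 468;  t_37 = 386
  t_38 = 833;  t_39 = 531;  t_40 = 789;  t_41 = 61;  t_42 = 745;  t_43 = 582
  t_44 = 988;  t_45 = 333;  t_46 = 579;  t_47 = 936;  t_48 = 666;  t_49 = 217
  t_50 = 3;  t_51 = 317;  t_52 = 767;  t_53 = 487;  t_54 = 554;  t_55 = 250
  t_56 = 444;  t_57 = 32;  t_58 = 42;  t_59 = 63;  t_60 = 840;  t_61 = 52
  t_62 = 858;  t_63 = 375;  t_64 = 86;  t_65 = 439;  t_66 = 589;  t_67 = 667
  t_68 = 125;  t_69 = 701;  t_70 = 843;  t_71 = 780;  t_72 = 285;  t_73 = 618
  t_74 = 56;  t_75 = 406;  t_76 = 134;  t_77 = 951;  t_78 = 139;  t_79 = 730
  t_80 = 547;  t_81 = 579;  t_82 = 76;  t_83 = 28;  t_84 = 649;  t_85 = 243
  t_86 = 1000;  t_87 = 473;  t_88 = 107;  t_89 = 372;  t_90 = 29;  t_91 = 123
  t_92 = 910;  t_93 = 674;  t_94 = 349;  t_95 = 604;  t_96 = 175;  t_97 = 136
  t_98 = 500;  t_99 = 579;  t_100 = 114;  t_101 = 319;  t_102 = 705;  t_103 = 162
  t_104 = 883;  t_105 = 547;  t_106 = 992;  t_107 = 610;  t_108 = 318;  t_109 = 698
  t_110 = 538;  t_111 = 158;  t_112 = 984;  t_113 = 835;  t_114 = 247;  t_115 = 304
  t_116 = 647;  t_117 = 400;  t_118 = 539;  t_119 = 284;  t_120 = 112;  t_121 = 36
  t_122 = 645;  t_123 = 546;  t_124 = 870;  t_125 = 185;  t_126 = 167;  t_127 = 557
  t_128 = 443;  t_129 = 49;  t_130 = 708;  t_131 = 701;  t_132 = 801;  t_133 = 777
  t_134 = 170;  t_135 = 442;  t_136 = 26;  t_137 = 218;  t_138 = 749;  t_139 = 210
  t_140 = 32;  t_141 = 360;  t_142 = 374;  t_143 = 990;  t_144 = 808;  t_145 = 941
  t_146 = 357;  t_147 = 907;  t_148 = 572;  t_149 = 246;  t_150 = 9;  t_151 = 570
  t_152 = 472;  t_153 = 634;  t_154 = 642;  t_155 = 622;  t_156 = 59;  t_157 = 702
  t_158 = 395;  t_159 = 876;  t_160 = 605;  t_161 = 965;  t_162 = 897;  t_163 = 414
  t_164 = 252;  t_165 = 542;  t_166 = 295;  t_167 = 713;  t_168 = 550;  t_169 = 205
  t_170 = 145;  t_171 = 665;  t_172 = 950;  t_173 = 576;  t_174 = 417;  t_175 = 317
  t_176 = 282;  t_177 = 92;  t_178 = 211;  t_179 = 620;  t_180 = 530;  t_181 = 840
  t_182 = 297;  t_183 = 371;  t_184 = 205;  t_185 = 440;  t_186 = 614;  t_187 = 4
  t_188 = 611;  t_189 = 916;  t_190 = 148;  t_191 = 647;  t_192 = 612;  t_193 = 410
  t_194 = 384;  t_195 = 616;  t_196 = 764;  t_197 = 633;  t_198 = 757;  t_199 = 286
  t_200 = 629;  t_201 = 401;  t_202 = 181;  t_203 = 963;  t_204 = 246;  t_205 = 616
  t_206 = 253;  t_207 = 92;  t_208 = 535;  t_209 = 499;  t_210 = 264;  t_211 = 468
  t_212 = 96;  t_213 = 524;  t_214 = 794;  t_215 = 823;  t_216 = 1007;  t_217 = 552
  t_218 = 360;  t_219 = 340;  t_220 = 411;  t_221 = 811;  t_222 = 270;  t_223 = 621
  t_224 = 947;  t_225 = 205;  t_226 = 511;  t_227 = 547;  t_228 = 799;  t_229 = 380
  t_230 = 246;  t_231 = 658;  t_232 = 256;  t_233 = 207;  t_234 = 711;  t_235 = 529
  t_236 = 452;  t_237 = 862;  t_238 = 837;  t_239 = 631;  t_240 = 155;  t_241 = 996
  t_242 = 596;  t_243 = 829;  t_244 = 456;  t_245 = 632;  t_246 = 756;  t_247 = 230
  t_248 = 497
t_249 = 937·497 + 128·230 = 719
t_250 = 937·719 + 128·497 = 749

749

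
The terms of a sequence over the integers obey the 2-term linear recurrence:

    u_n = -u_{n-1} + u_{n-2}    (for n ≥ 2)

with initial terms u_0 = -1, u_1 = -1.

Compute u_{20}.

u_2 = -1·-1 + 1·-1 = 0
u_3 = -1·0 + 1·-1 = -1
u_4 = -1·-1 + 1·0 = 1
u_5 = -1·1 + 1·-1 = -2
u_6 = -1·-2 + 1·1 = 3
u_7 = -1·3 + 1·-2 = -5
u_8 = -1·-5 + 1·3 = 8
u_9 = -1·8 + 1·-5 = -13
u_10 = -1·-13 + 1·8 = 21
u_11 = -1·21 + 1·-13 = -34
u_12 = -1·-34 + 1·21 = 55
u_13 = -1·55 + 1·-34 = -89
u_14 = -1·-89 + 1·55 = 144
u_15 = -1·144 + 1·-89 = -233
u_16 = -1·-233 + 1·144 = 377
u_17 = -1·377 + 1·-233 = -610
u_18 = -1·-610 + 1·377 = 987
u_19 = -1·987 + 1·-610 = -1597
u_20 = -1·-1597 + 1·987 = 2584

2584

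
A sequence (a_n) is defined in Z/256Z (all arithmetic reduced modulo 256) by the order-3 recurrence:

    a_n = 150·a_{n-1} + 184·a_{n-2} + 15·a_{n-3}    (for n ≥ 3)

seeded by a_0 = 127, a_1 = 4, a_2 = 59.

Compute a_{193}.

4

a_3 = 150·59 + 184·4 + 15·127 = 227
a_4 = 150·227 + 184·59 + 15·4 = 166
a_5 = 150·166 + 184·227 + 15·59 = 225
a_6 = 150·225 + 184·166 + 15·227 = 115
a_7 = 150·115 + 184·225 + 15·166 = 212
a_8 = 150·212 + 184·115 + 15·225 = 15
Continuing the recurrence:
  a_9 = 231;  a_10 = 142;  a_11 = 29;  a_12 = 151;  a_13 = 164;  a_14 = 83
  a_15 = 91;  a_16 = 150;  a_17 = 41;  a_18 = 43;  a_19 = 116;  a_20 = 71
  a_21 = 127;  a_22 = 62;  a_23 = 197;  a_24 = 111;  a_25 = 68;  a_26 = 43
  a_27 = 147;  a_28 = 6;  a_29 = 177;  a_30 = 163;  a_31 = 20;  a_32 = 63
  a_33 = 215;  a_34 = 110;  a_35 = 173;  a_36 = 7;  a_37 = 228;  a_38 = 195
  a_39 = 139;  a_40 = 246;  a_41 = 121;  a_42 = 219;  a_43 = 180;  a_44 = 247
  a_45 = 239;  a_46 = 30;  a_47 = 213;  a_48 = 95;  a_49 = 132;  a_50 = 27
  a_51 = 67;  a_52 = 102;  a_53 = 129;  a_54 = 211;  a_55 = 84;  a_56 = 111
  a_57 = 199;  a_58 = 78;  a_59 = 61;  a_60 = 119;  a_61 = 36;  a_62 = 51
  a_63 = 187;  a_64 = 86;  a_65 = 201;  a_66 = 139;  a_67 = 244;  a_68 = 167
  a_69 = 95;  a_70 = 254;  a_71 = 229;  a_72 = 79;  a_73 = 196;  a_74 = 11
  a_75 = 243;  a_76 = 198;  a_77 = 81;  a_78 = 3;  a_79 = 148;  a_80 = 159
  a_81 = 183;  a_82 = 46;  a_83 = 205;  a_84 = 231;  a_85 = 100;  a_86 = 163
  a_87 = 235;  a_88 = 182;  a_89 = 25;  a_90 = 59;  a_91 = 52;  a_92 = 87
  a_93 = 207;  a_94 = 222;  a_95 = 245;  a_96 = 63;  a_97 = 4;  a_98 = 251
  a_99 = 163;  a_100 = 38;  a_101 = 33;  a_102 = 51;  a_103 = 212;  a_104 = 207
  a_105 = 167;  a_106 = 14;  a_107 = 93;  a_108 = 87;  a_109 = 164;  a_110 = 19
  a_111 = 27;  a_112 = 22;  a_113 = 105;  a_114 = 235;  a_115 = 116;  a_116 = 7
  a_117 = 63;  a_118 = 190;  a_119 = 5;  a_120 = 47;  a_121 = 68;  a_122 = 235
  a_123 = 83;  a_124 = 134;  a_125 = 241;  a_126 = 99;  a_127 = 20;  a_128 = 255
  a_129 = 151;  a_130 = 238;  a_131 = 237;  a_132 = 199;  a_133 = 228;  a_134 = 131
  a_135 = 75;  a_136 = 118;  a_137 = 185;  a_138 = 155;  a_139 = 180;  a_140 = 183
  a_141 = 175;  a_142 = 158;  a_143 = 21;  a_144 = 31;  a_145 = 132;  a_146 = 219
  a_147 = 3;  a_148 = 230;  a_149 = 193;  a_150 = 147;  a_151 = 84;  a_152 = 47
  a_153 = 135;  a_154 = 206;  a_155 = 125;  a_156 = 55;  a_157 = 36;  a_158 = 243
  a_159 = 123;  a_160 = 214;  a_161 = 9;  a_162 = 75;  a_163 = 244;  a_164 = 103
  a_165 = 31;  a_166 = 126;  a_167 = 37;  a_168 = 15;  a_169 = 196;  a_170 = 203
  a_171 = 179;  a_172 = 70;  a_173 = 145;  a_174 = 195;  a_175 = 148;  a_176 = 95
  a_177 = 119;  a_178 = 174;  a_179 = 13;  a_180 = 167;  a_181 = 100;  a_182 = 99
  a_183 = 171;  a_184 = 54;  a_185 = 89;  a_186 = 251;  a_187 = 52;  a_188 = 23
  a_189 = 143;  a_190 = 94;  a_191 = 53
a_192 = 150·53 + 184·94 + 15·143 = 255
a_193 = 150·255 + 184·53 + 15·94 = 4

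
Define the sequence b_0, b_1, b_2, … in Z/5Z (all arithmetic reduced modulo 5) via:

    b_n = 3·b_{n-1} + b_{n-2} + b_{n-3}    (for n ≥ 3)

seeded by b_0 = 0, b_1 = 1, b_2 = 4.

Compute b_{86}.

b_3 = 3·4 + 1·1 + 1·0 = 3
b_4 = 3·3 + 1·4 + 1·1 = 4
b_5 = 3·4 + 1·3 + 1·4 = 4
b_6 = 3·4 + 1·4 + 1·3 = 4
b_7 = 3·4 + 1·4 + 1·4 = 0
b_8 = 3·0 + 1·4 + 1·4 = 3
b_9 = 3·3 + 1·0 + 1·4 = 3
b_10 = 3·3 + 1·3 + 1·0 = 2
b_11 = 3·2 + 1·3 + 1·3 = 2
b_12 = 3·2 + 1·2 + 1·3 = 1
b_13 = 3·1 + 1·2 + 1·2 = 2
b_14 = 3·2 + 1·1 + 1·2 = 4
b_15 = 3·4 + 1·2 + 1·1 = 0
b_16 = 3·0 + 1·4 + 1·2 = 1
b_17 = 3·1 + 1·0 + 1·4 = 2
b_18 = 3·2 + 1·1 + 1·0 = 2
b_19 = 3·2 + 1·2 + 1·1 = 4
b_20 = 3·4 + 1·2 + 1·2 = 1
b_21 = 3·1 + 1·4 + 1·2 = 4
b_22 = 3·4 + 1·1 + 1·4 = 2
b_23 = 3·2 + 1·4 + 1·1 = 1
b_24 = 3·1 + 1·2 + 1·4 = 4
b_25 = 3·4 + 1·1 + 1·2 = 0
b_26 = 3·0 + 1·4 + 1·1 = 0
b_27 = 3·0 + 1·0 + 1·4 = 4
b_28 = 3·4 + 1·0 + 1·0 = 2
b_29 = 3·2 + 1·4 + 1·0 = 0
b_30 = 3·0 + 1·2 + 1·4 = 1
b_31 = 3·1 + 1·0 + 1·2 = 0
b_32 = 3·0 + 1·1 + 1·0 = 1
b_33 = 3·1 + 1·0 + 1·1 = 4
(b_31, b_32, b_33) = (0, 1, 4) = (b_0, b_1, b_2), so the sequence has period 31.
86 ≡ 24 (mod 31), hence b_86 = b_24 = 4.

4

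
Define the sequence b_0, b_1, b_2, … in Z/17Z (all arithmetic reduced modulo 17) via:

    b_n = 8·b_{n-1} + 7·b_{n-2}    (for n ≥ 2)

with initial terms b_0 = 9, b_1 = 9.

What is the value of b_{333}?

b_2 = 8·9 + 7·9 = 16
b_3 = 8·16 + 7·9 = 4
b_4 = 8·4 + 7·16 = 8
b_5 = 8·8 + 7·4 = 7
b_6 = 8·7 + 7·8 = 10
b_7 = 8·10 + 7·7 = 10
b_8 = 8·10 + 7·10 = 14
b_9 = 8·14 + 7·10 = 12
b_10 = 8·12 + 7·14 = 7
b_11 = 8·7 + 7·12 = 4
b_12 = 8·4 + 7·7 = 13
b_13 = 8·13 + 7·4 = 13
b_14 = 8·13 + 7·13 = 8
b_15 = 8·8 + 7·13 = 2
b_16 = 8·2 + 7·8 = 4
b_17 = 8·4 + 7·2 = 12
b_18 = 8·12 + 7·4 = 5
b_19 = 8·5 + 7·12 = 5
b_20 = 8·5 + 7·5 = 7
b_21 = 8·7 + 7·5 = 6
b_22 = 8·6 + 7·7 = 12
b_23 = 8·12 + 7·6 = 2
b_24 = 8·2 + 7·12 = 15
b_25 = 8·15 + 7·2 = 15
b_26 = 8·15 + 7·15 = 4
b_27 = 8·4 + 7·15 = 1
b_28 = 8·1 + 7·4 = 2
b_29 = 8·2 + 7·1 = 6
b_30 = 8·6 + 7·2 = 11
b_31 = 8·11 + 7·6 = 11
b_32 = 8·11 + 7·11 = 12
b_33 = 8·12 + 7·11 = 3
b_34 = 8·3 + 7·12 = 6
b_35 = 8·6 + 7·3 = 1
b_36 = 8·1 + 7·6 = 16
b_37 = 8·16 + 7·1 = 16
b_38 = 8·16 + 7·16 = 2
b_39 = 8·2 + 7·16 = 9
b_40 = 8·9 + 7·2 = 1
b_41 = 8·1 + 7·9 = 3
b_42 = 8·3 + 7·1 = 14
b_43 = 8·14 + 7·3 = 14
b_44 = 8·14 + 7·14 = 6
b_45 = 8·6 + 7·14 = 10
b_46 = 8·10 + 7·6 = 3
b_47 = 8·3 + 7·10 = 9
b_48 = 8·9 + 7·3 = 8
b_49 = 8·8 + 7·9 = 8
b_50 = 8·8 + 7·8 = 1
b_51 = 8·1 + 7·8 = 13
b_52 = 8·13 + 7·1 = 9
b_53 = 8·9 + 7·13 = 10
b_54 = 8·10 + 7·9 = 7
b_55 = 8·7 + 7·10 = 7
b_56 = 8·7 + 7·7 = 3
b_57 = 8·3 + 7·7 = 5
b_58 = 8·5 + 7·3 = 10
b_59 = 8·10 + 7·5 = 13
b_60 = 8·13 + 7·10 = 4
b_61 = 8·4 + 7·13 = 4
b_62 = 8·4 + 7·4 = 9
b_63 = 8·9 + 7·4 = 15
b_64 = 8·15 + 7·9 = 13
b_65 = 8·13 + 7·15 = 5
b_66 = 8·5 + 7·13 = 12
b_67 = 8·12 + 7·5 = 12
b_68 = 8·12 + 7·12 = 10
b_69 = 8·10 + 7·12 = 11
b_70 = 8·11 + 7·10 = 5
b_71 = 8·5 + 7·11 = 15
b_72 = 8·15 + 7·5 = 2
b_73 = 8·2 + 7·15 = 2
b_74 = 8·2 + 7·2 = 13
b_75 = 8·13 + 7·2 = 16
b_76 = 8·16 + 7·13 = 15
b_77 = 8·15 + 7·16 = 11
b_78 = 8·11 + 7·15 = 6
b_79 = 8·6 + 7·11 = 6
b_80 = 8·6 + 7·6 = 5
b_81 = 8·5 + 7·6 = 14
b_82 = 8·14 + 7·5 = 11
b_83 = 8·11 + 7·14 = 16
b_84 = 8·16 + 7·11 = 1
b_85 = 8·1 + 7·16 = 1
b_86 = 8·1 + 7·1 = 15
b_87 = 8·15 + 7·1 = 8
b_88 = 8·8 + 7·15 = 16
b_89 = 8·16 + 7·8 = 14
b_90 = 8·14 + 7·16 = 3
b_91 = 8·3 + 7·14 = 3
b_92 = 8·3 + 7·3 = 11
b_93 = 8·11 + 7·3 = 7
b_94 = 8·7 + 7·11 = 14
b_95 = 8·14 + 7·7 = 8
b_96 = 8·8 + 7·14 = 9
b_97 = 8·9 + 7·8 = 9
(b_96, b_97) = (9, 9) = (b_0, b_1), so the sequence has period 96.
333 ≡ 45 (mod 96), hence b_333 = b_45 = 10.

10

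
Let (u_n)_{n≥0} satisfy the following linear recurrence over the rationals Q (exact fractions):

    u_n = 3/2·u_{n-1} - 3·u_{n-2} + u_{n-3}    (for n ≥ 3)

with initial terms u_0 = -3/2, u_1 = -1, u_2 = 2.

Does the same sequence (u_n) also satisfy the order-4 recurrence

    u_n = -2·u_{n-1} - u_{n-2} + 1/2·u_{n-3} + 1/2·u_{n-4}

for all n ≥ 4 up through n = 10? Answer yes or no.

Terms u_0..u_10: -3/2, -1, 2, 9/2, -1/4, -95/8, -201/16, 529/32, 3239/64, 1761/128, -29353/256
n=4: candidate gives -49/4, actual u_4 = -1/4 ✗

no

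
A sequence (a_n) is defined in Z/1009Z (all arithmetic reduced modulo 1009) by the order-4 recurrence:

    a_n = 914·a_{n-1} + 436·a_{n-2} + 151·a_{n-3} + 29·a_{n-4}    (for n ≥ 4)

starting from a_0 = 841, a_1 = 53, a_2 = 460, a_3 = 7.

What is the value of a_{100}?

a_4 = 914·7 + 436·460 + 151·53 + 29·841 = 217
a_5 = 914·217 + 436·7 + 151·460 + 29·53 = 966
a_6 = 914·966 + 436·217 + 151·7 + 29·460 = 86
a_7 = 914·86 + 436·966 + 151·217 + 29·7 = 1007
a_8 = 914·1007 + 436·86 + 151·966 + 29·217 = 153
a_9 = 914·153 + 436·1007 + 151·86 + 29·966 = 368
Continuing the recurrence:
  a_10 = 643;  a_11 = 319;  a_12 = 285;  a_13 = 821;  a_14 = 73;  a_15 = 716
  a_16 = 189;  a_17 = 119;  a_18 = 721;  a_19 = 404;  a_20 = 762;  a_21 = 150
  a_22 = 331;  a_23 = 302;  a_24 = 952;  a_25 = 717;  a_26 = 576;  a_27 = 748
  a_28 = 134;  a_29 = 414;  a_30 = 423;  a_31 = 625;  a_32 = 752;  a_33 = 473
  a_34 = 105;  a_35 = 5;  a_36 = 303;  a_37 = 949;  a_38 = 348;  a_39 = 804
  a_40 = 409;  a_41 = 266;  a_42 = 12;  a_43 = 129;  a_44 = 608;  a_45 = 947
  a_46 = 213;  a_47 = 859;  a_48 = 362;  a_49 = 196;  a_50 = 650;  a_51 = 361
  a_52 = 625;  a_53 = 55;  a_54 = 603;  a_55 = 909;  a_56 = 174;  a_57 = 230
  a_58 = 906;  a_59 = 251;  a_60 = 284;  a_61 = 925;  a_62 = 233;  a_63 = 485
  a_64 = 615;  a_65 = 126;  a_66 = 165;  a_67 = 895;  a_68 = 569;  a_69 = 485
  a_70 = 897;  a_71 = 1004;  a_72 = 10;  a_73 = 77;  a_74 = 105;  a_75 = 746
  a_76 = 953;  a_77 = 559;  a_78 = 837;  a_79 = 812;  a_80 = 274;  a_81 = 406
  a_82 = 754;  a_83 = 796;  a_84 = 505;  a_85 = 929;  a_86 = 548;  a_87 = 291
  a_88 = 949;  a_89 = 105;  a_90 = 491;  a_91 = 532;  a_92 = 67;  a_93 = 73
  a_94 = 813;  a_95 = 318;  a_96 = 218;  a_97 = 658;  a_98 = 206
a_99 = 914·206 + 436·658 + 151·218 + 29·318 = 704
a_100 = 914·704 + 436·206 + 151·658 + 29·218 = 473

473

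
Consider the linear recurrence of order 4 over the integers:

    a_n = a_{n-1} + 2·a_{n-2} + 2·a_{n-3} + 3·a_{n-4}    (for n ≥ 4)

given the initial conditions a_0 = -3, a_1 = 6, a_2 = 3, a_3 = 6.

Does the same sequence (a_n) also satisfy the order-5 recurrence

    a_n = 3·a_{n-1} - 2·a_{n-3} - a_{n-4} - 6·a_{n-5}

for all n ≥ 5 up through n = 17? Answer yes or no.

yes

Terms a_0..a_17: -3, 6, 3, 6, 15, 51, 102, 252, 603, 1464, 3480, 8370, 20067, 48159, 115473, 277035, 664500, 1593993
n=5: candidate gives 51, actual a_5 = 51 ✓
n=6: candidate gives 102, actual a_6 = 102 ✓
n=7: candidate gives 252, actual a_7 = 252 ✓
n=8: candidate gives 603, actual a_8 = 603 ✓
n=9: candidate gives 1464, actual a_9 = 1464 ✓
n=10: candidate gives 3480, actual a_10 = 3480 ✓
n=11: candidate gives 8370, actual a_11 = 8370 ✓
n=12: candidate gives 20067, actual a_12 = 20067 ✓
n=13: candidate gives 48159, actual a_13 = 48159 ✓
n=14: candidate gives 115473, actual a_14 = 115473 ✓
n=15: candidate gives 277035, actual a_15 = 277035 ✓
n=16: candidate gives 664500, actual a_16 = 664500 ✓
n=17: candidate gives 1593993, actual a_17 = 1593993 ✓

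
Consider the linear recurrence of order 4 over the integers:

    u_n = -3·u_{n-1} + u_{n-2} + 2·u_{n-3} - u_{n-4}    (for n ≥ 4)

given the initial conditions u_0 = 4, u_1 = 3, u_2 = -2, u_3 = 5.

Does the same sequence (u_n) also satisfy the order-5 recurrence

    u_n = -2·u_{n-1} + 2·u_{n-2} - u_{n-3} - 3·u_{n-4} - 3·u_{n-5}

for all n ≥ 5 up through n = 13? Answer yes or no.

Terms u_0..u_13: 4, 3, -2, 5, -15, 43, -132, 404, -1243, 3826, -11781, 36279, -111723, 344060
n=5: candidate gives 21, actual u_5 = 43 ✗

no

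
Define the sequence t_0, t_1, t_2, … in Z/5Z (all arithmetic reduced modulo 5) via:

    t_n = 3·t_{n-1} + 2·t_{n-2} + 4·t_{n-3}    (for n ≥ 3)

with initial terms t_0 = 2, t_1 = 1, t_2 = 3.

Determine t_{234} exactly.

t_3 = 3·3 + 2·1 + 4·2 = 4
t_4 = 3·4 + 2·3 + 4·1 = 2
t_5 = 3·2 + 2·4 + 4·3 = 1
t_6 = 3·1 + 2·2 + 4·4 = 3
(t_4, t_5, t_6) = (2, 1, 3) = (t_0, t_1, t_2), so the sequence has period 4.
234 ≡ 2 (mod 4), hence t_234 = t_2 = 3.

3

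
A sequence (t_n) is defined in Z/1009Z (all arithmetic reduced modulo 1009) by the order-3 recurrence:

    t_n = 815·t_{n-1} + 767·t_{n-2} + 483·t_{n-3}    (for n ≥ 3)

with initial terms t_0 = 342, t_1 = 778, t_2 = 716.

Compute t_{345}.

t_3 = 815·716 + 767·778 + 483·342 = 455
t_4 = 815·455 + 767·716 + 483·778 = 215
t_5 = 815·215 + 767·455 + 483·716 = 280
t_6 = 815·280 + 767·215 + 483·455 = 407
t_7 = 815·407 + 767·280 + 483·215 = 514
t_8 = 815·514 + 767·407 + 483·280 = 597
Continuing the recurrence:
  t_9 = 771;  t_10 = 628;  t_11 = 117;  t_12 = 964;  t_13 = 211;  t_14 = 233
  t_15 = 54;  t_16 = 745;  t_17 = 346;  t_18 = 648;  t_19 = 50;  t_20 = 602
  t_21 = 458;  t_22 = 495;  t_23 = 153;  t_24 = 103;  t_25 = 457;  t_26 = 675
  t_27 = 924;  t_28 = 214;  t_29 = 361;  t_30 = 581;  t_31 = 150;  t_32 = 625
  t_33 = 984;  t_34 = 716;  t_35 = 518;  t_36 = 717;  t_37 = 654;  t_38 = 254
  t_39 = 534;  t_40 = 477;  t_41 = 807;  t_42 = 56;  t_43 = 17;  t_44 = 610
  t_45 = 449;  t_46 = 510;  t_47 = 258;  t_48 = 8;  t_49 = 722;  t_50 = 772
  t_51 = 234;  t_52 = 471;  t_53 = 876;  t_54 = 626;  t_55 = 2;  t_56 = 816
  t_57 = 292;  t_58 = 105;  t_59 = 394;  t_60 = 848;  t_61 = 727;  t_62 = 443
  t_63 = 394;  t_64 = 5;  t_65 = 607;  t_66 = 704;  t_67 = 456;  t_68 = 43
  t_69 = 367;  t_70 = 411;  t_71 = 544;  t_72 = 515;  t_73 = 252;  t_74 = 442
  t_75 = 104;  t_76 = 630;  t_77 = 513;  t_78 = 50;  t_79 = 932;  t_80 = 385
  t_81 = 382;  t_82 = 358;  t_83 = 852;  t_84 = 185;  t_85 = 461;  t_86 = 846
  t_87 = 334;  t_88 = 558;  t_89 = 585;  t_90 = 579;  t_91 = 483;  t_92 = 303
  t_93 = 62;  t_94 = 621;  t_95 = 781;  t_96 = 580;  t_97 = 439;  t_98 = 347
  t_99 = 639;  t_100 = 61;  t_101 = 120;  t_102 = 183;  t_103 = 236;  t_104 = 178
  t_105 = 781;  t_106 = 118;  t_107 = 205;  t_108 = 143;  t_109 = 831;  t_110 = 59
  t_111 = 808;  t_112 = 291;  t_113 = 505;  t_114 = 901;  t_115 = 953;  t_116 = 413
  t_117 = 328;  t_118 = 75;  t_119 = 617;  t_120 = 396;  t_121 = 788;  t_122 = 875
  t_123 = 334;  t_124 = 131;  t_125 = 566;  t_126 = 645;  t_127 = 953;  t_128 = 9
  t_129 = 461;  t_130 = 402;  t_131 = 453;  t_132 = 164;  t_133 = 256;  t_134 = 295
  t_135 = 390;  t_136 = 814;  t_137 = 170;  t_138 = 780;  t_139 = 920;  t_140 = 417
  t_141 = 554;  t_142 = 873;  t_143 = 899;  t_144 = 972;  t_145 = 398;  t_146 = 701
  t_147 = 51;  t_148 = 590;  t_149 = 900;  t_150 = 872;  t_151 = 920;  t_152 = 800
  t_153 = 958;  t_154 = 332;  t_155 = 355;  t_156 = 710;  t_157 = 273;  t_158 = 160
  t_159 = 637;  t_160 = 840;  t_161 = 308;  t_162 = 243;  t_163 = 513;  t_164 = 526
  t_165 = 151;  t_166 = 383;  t_167 = 945;  t_168 = 735;  t_169 = 374;  t_170 = 173
  t_171 = 883;  t_172 = 771;  t_173 = 801;  t_174 = 766;  t_175 = 686;  t_176 = 824
  t_177 = 723;  t_178 = 749;  t_179 = 27;  t_180 = 264;  t_181 = 308;  t_182 = 391
  t_183 = 329;  t_184 = 406;  t_185 = 201;  t_186 = 472;  t_187 = 393;  t_188 = 454
  t_189 = 398;  t_190 = 721;  t_191 = 245;  t_192 = 492;  t_193 = 786;  t_194 = 155
  t_195 = 201;  t_196 = 434;  t_197 = 549;  t_198 = 575;  t_199 = 529;  t_200 = 184
  t_201 = 1003;  t_202 = 253;  t_203 = 882;  t_204 = 874;  t_205 = 530;  t_206 = 688
  t_207 = 988;  t_208 = 740;  t_209 = 98;  t_210 = 628;  t_211 = 991;  t_212 = 759
  t_213 = 3;  t_214 = 774;  t_215 = 798;  t_216 = 371;  t_217 = 789;  t_218 = 317
  t_219 = 414;  t_220 = 59;  t_221 = 108;  t_222 = 265;  t_223 = 392;  t_224 = 778
  t_225 = 252;  t_226 = 604;  t_227 = 859;  t_228 = 612;  t_229 = 441;  t_230 = 628
  t_231 = 448;  t_232 = 349;  t_233 = 68;  t_234 = 681;  t_235 = 826;  t_236 = 408
  t_237 = 438;  t_238 = 333;  t_239 = 232;  t_240 = 195;  t_241 = 271;  t_242 = 184
  t_243 = 979;  t_244 = 366;  t_245 = 912;  t_246 = 512;  t_247 = 24;  t_248 = 155
  t_249 = 537;  t_250 = 65;  t_251 = 913;  t_252 = 934;  t_253 = 565;  t_254 = 405
  t_255 = 725;  t_256 = 938;  t_257 = 642;  t_258 = 649;  t_259 = 254;  t_260 = 834
  t_261 = 402;  t_262 = 270;  t_263 = 908;  t_264 = 97;  t_265 = 828;  t_266 = 190
  t_267 = 316;  t_268 = 30;  t_269 = 397;  t_270 = 747;  t_271 = 523;  t_272 = 325
  t_273 = 664;  t_274 = 747;  t_275 = 701;  t_276 = 917;  t_277 = 144;  t_278 = 950
  t_279 = 774;  t_280 = 268;  t_281 = 597;  t_282 = 449;  t_283 = 782;  t_284 = 742
  t_285 = 719;  t_286 = 134;  t_287 = 988;  t_288 = 79;  t_289 = 1001;  t_290 = 543
  t_291 = 336;  t_292 = 337;  t_293 = 553;  t_294 = 695;  t_295 = 60;  t_296 = 495
  t_297 = 128;  t_298 = 393;  t_299 = 697;  t_300 = 3;  t_301 = 383;  t_302 = 292
  t_303 = 438;  t_304 = 92;  t_305 = 39;  t_306 = 104;  t_307 = 696;  t_308 = 914
  t_309 = 121;  t_310 = 696;  t_311 = 690;  t_312 = 329;  t_313 = 426;  t_314 = 487
  t_315 = 688;  t_316 = 846;  t_317 = 456;  t_318 = 766;  t_319 = 330;  t_320 = 117
  t_321 = 35;  t_322 = 179;  t_323 = 198;  t_324 = 760;  t_325 = 73;  t_326 = 470
  t_327 = 939;  t_328 = 684;  t_329 = 264;  t_330 = 687;  t_331 = 18;  t_332 = 144
  t_333 = 865;  t_334 = 773;  t_335 = 852;  t_336 = 865;  t_337 = 374;  t_338 = 478
  t_339 = 467;  t_340 = 602;  t_341 = 63;  t_342 = 52;  t_343 = 65
t_344 = 815·65 + 767·52 + 483·63 = 190
t_345 = 815·190 + 767·65 + 483·52 = 778

778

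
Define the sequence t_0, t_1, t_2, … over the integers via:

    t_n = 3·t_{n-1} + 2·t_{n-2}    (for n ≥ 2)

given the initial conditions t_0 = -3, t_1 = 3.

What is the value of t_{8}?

8259

t_2 = 3·3 + 2·-3 = 3
t_3 = 3·3 + 2·3 = 15
t_4 = 3·15 + 2·3 = 51
t_5 = 3·51 + 2·15 = 183
t_6 = 3·183 + 2·51 = 651
t_7 = 3·651 + 2·183 = 2319
t_8 = 3·2319 + 2·651 = 8259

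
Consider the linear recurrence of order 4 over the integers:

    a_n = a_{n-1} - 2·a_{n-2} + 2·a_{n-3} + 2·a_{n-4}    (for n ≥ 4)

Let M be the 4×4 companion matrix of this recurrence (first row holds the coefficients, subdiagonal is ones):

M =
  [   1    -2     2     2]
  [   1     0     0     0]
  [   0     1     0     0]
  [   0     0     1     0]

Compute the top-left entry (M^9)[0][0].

51

(M^9)[0][0] is the top entry after applying M 9 times to the unit state (1, 0, 0, 0). Equivalently it is h_{12} for the auxiliary sequence (h_n) obeying the same recurrence with h_3 = 1 and h_i = 0 for 0 ≤ i < 3:
h_4 = 1·1 + -2·0 + 2·0 + 2·0 = 1
h_5 = 1·1 + -2·1 + 2·0 + 2·0 = -1
h_6 = 1·-1 + -2·1 + 2·1 + 2·0 = -1
h_7 = 1·-1 + -2·-1 + 2·1 + 2·1 = 5
h_8 = 1·5 + -2·-1 + 2·-1 + 2·1 = 7
h_9 = 1·7 + -2·5 + 2·-1 + 2·-1 = -7
h_10 = 1·-7 + -2·7 + 2·5 + 2·-1 = -13
h_11 = 1·-13 + -2·-7 + 2·7 + 2·5 = 25
h_12 = 1·25 + -2·-13 + 2·-7 + 2·7 = 51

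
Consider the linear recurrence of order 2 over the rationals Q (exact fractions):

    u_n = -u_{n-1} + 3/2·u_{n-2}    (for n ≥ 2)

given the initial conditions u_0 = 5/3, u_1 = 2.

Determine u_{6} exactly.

u_2 = -1·2 + 3/2·5/3 = 1/2
u_3 = -1·1/2 + 3/2·2 = 5/2
u_4 = -1·5/2 + 3/2·1/2 = -7/4
u_5 = -1·-7/4 + 3/2·5/2 = 11/2
u_6 = -1·11/2 + 3/2·-7/4 = -65/8

-65/8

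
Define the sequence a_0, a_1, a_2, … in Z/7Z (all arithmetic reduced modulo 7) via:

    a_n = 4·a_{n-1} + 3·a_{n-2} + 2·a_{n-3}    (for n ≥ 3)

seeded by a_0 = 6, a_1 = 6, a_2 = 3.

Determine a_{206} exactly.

3

a_3 = 4·3 + 3·6 + 2·6 = 0
a_4 = 4·0 + 3·3 + 2·6 = 0
a_5 = 4·0 + 3·0 + 2·3 = 6
a_6 = 4·6 + 3·0 + 2·0 = 3
a_7 = 4·3 + 3·6 + 2·0 = 2
a_8 = 4·2 + 3·3 + 2·6 = 1
a_9 = 4·1 + 3·2 + 2·3 = 2
a_10 = 4·2 + 3·1 + 2·2 = 1
a_11 = 4·1 + 3·2 + 2·1 = 5
a_12 = 4·5 + 3·1 + 2·2 = 6
a_13 = 4·6 + 3·5 + 2·1 = 6
a_14 = 4·6 + 3·6 + 2·5 = 3
(a_12, a_13, a_14) = (6, 6, 3) = (a_0, a_1, a_2), so the sequence has period 12.
206 ≡ 2 (mod 12), hence a_206 = a_2 = 3.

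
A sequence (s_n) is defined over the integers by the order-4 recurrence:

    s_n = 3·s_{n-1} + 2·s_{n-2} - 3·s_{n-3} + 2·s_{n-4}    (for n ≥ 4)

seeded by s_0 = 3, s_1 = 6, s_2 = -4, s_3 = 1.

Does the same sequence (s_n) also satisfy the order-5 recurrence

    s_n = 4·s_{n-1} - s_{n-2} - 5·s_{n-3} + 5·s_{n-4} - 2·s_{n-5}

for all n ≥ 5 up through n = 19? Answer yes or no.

Terms s_0..s_19: 3, 6, -4, 1, -17, -25, -120, -357, -1270, -4214, -14351, -48385, -163755, -553410, -1871287, -6326186, -21388412, -72310567, -244472541, -826525893
n=5: candidate gives -25, actual s_5 = -25 ✓
n=6: candidate gives -120, actual s_6 = -120 ✓
n=7: candidate gives -357, actual s_7 = -357 ✓
n=8: candidate gives -1270, actual s_8 = -1270 ✓
n=9: candidate gives -4214, actual s_9 = -4214 ✓
n=10: candidate gives -14351, actual s_10 = -14351 ✓
n=11: candidate gives -48385, actual s_11 = -48385 ✓
n=12: candidate gives -163755, actual s_12 = -163755 ✓
n=13: candidate gives -553410, actual s_13 = -553410 ✓
n=14: candidate gives -1871287, actual s_14 = -1871287 ✓
n=15: candidate gives -6326186, actual s_15 = -6326186 ✓
n=16: candidate gives -21388412, actual s_16 = -21388412 ✓
n=17: candidate gives -72310567, actual s_17 = -72310567 ✓
n=18: candidate gives -244472541, actual s_18 = -244472541 ✓
n=19: candidate gives -826525893, actual s_19 = -826525893 ✓

yes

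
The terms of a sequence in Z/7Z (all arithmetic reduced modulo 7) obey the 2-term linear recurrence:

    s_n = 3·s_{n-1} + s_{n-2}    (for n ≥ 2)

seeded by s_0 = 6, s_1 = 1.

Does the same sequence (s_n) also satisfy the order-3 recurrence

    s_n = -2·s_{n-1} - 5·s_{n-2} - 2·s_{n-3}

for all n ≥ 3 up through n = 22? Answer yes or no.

yes

Terms s_0..s_22: 6, 1, 2, 0, 2, 6, 6, 3, 1, 6, 5, 0, 5, 1, 1, 4, 6, 1, 2, 0, 2, 6, 6
n=3: candidate gives 0, actual s_3 = 0 ✓
n=4: candidate gives 2, actual s_4 = 2 ✓
n=5: candidate gives 6, actual s_5 = 6 ✓
n=6: candidate gives 6, actual s_6 = 6 ✓
n=7: candidate gives 3, actual s_7 = 3 ✓
n=8: candidate gives 1, actual s_8 = 1 ✓
n=9: candidate gives 6, actual s_9 = 6 ✓
n=10: candidate gives 5, actual s_10 = 5 ✓
n=11: candidate gives 0, actual s_11 = 0 ✓
n=12: candidate gives 5, actual s_12 = 5 ✓
n=13: candidate gives 1, actual s_13 = 1 ✓
n=14: candidate gives 1, actual s_14 = 1 ✓
n=15: candidate gives 4, actual s_15 = 4 ✓
n=16: candidate gives 6, actual s_16 = 6 ✓
n=17: candidate gives 1, actual s_17 = 1 ✓
n=18: candidate gives 2, actual s_18 = 2 ✓
n=19: candidate gives 0, actual s_19 = 0 ✓
n=20: candidate gives 2, actual s_20 = 2 ✓
n=21: candidate gives 6, actual s_21 = 6 ✓
n=22: candidate gives 6, actual s_22 = 6 ✓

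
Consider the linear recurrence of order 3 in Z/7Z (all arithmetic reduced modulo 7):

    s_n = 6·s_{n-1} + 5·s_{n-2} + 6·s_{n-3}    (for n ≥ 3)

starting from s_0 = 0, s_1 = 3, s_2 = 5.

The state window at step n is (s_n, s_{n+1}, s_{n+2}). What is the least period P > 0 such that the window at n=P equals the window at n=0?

n=0: window = (0, 3, 5)
n=1: window = (3, 5, 3)
n=2: window = (5, 3, 5)
n=3: window = (3, 5, 5)
n=4: window = (5, 5, 3)
n=5: window = (5, 3, 3)
n=6: window = (3, 3, 0)
n=7: window = (3, 0, 5)
n=8: window = (0, 5, 6)
n=9: window = (5, 6, 5)
n=10: window = (6, 5, 6)
n=11: window = (5, 6, 6)
n=12: window = (6, 6, 5)
n=13: window = (6, 5, 5)
n=14: window = (5, 5, 0)
n=15: window = (5, 0, 6)
n=16: window = (0, 6, 3)
n=17: window = (6, 3, 6)
n=18: window = (3, 6, 3)
n=19: window = (6, 3, 3)
n=20: window = (3, 3, 6)
n=21: window = (3, 6, 6)
n=22: window = (6, 6, 0)
n=23: window = (6, 0, 3)
n=24: window = (0, 3, 5)
window at n=24 equals window at n=0 → period = 24

24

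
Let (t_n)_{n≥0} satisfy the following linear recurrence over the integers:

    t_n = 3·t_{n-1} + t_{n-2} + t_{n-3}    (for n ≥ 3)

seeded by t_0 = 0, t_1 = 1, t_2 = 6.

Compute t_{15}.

t_3 = 3·6 + 1·1 + 1·0 = 19
t_4 = 3·19 + 1·6 + 1·1 = 64
t_5 = 3·64 + 1·19 + 1·6 = 217
t_6 = 3·217 + 1·64 + 1·19 = 734
t_7 = 3·734 + 1·217 + 1·64 = 2483
t_8 = 3·2483 + 1·734 + 1·217 = 8400
t_9 = 3·8400 + 1·2483 + 1·734 = 28417
t_10 = 3·28417 + 1·8400 + 1·2483 = 96134
t_11 = 3·96134 + 1·28417 + 1·8400 = 325219
t_12 = 3·325219 + 1·96134 + 1·28417 = 1100208
t_13 = 3·1100208 + 1·325219 + 1·96134 = 3721977
t_14 = 3·3721977 + 1·1100208 + 1·325219 = 12591358
t_15 = 3·12591358 + 1·3721977 + 1·1100208 = 42596259

42596259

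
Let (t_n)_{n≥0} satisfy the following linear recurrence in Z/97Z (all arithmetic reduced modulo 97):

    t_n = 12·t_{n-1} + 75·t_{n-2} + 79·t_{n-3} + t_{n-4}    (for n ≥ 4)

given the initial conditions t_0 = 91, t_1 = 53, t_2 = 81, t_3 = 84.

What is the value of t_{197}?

t_4 = 12·84 + 75·81 + 79·53 + 1·91 = 12
t_5 = 12·12 + 75·84 + 79·81 + 1·53 = 92
t_6 = 12·92 + 75·12 + 79·84 + 1·81 = 88
t_7 = 12·88 + 75·92 + 79·12 + 1·84 = 64
t_8 = 12·64 + 75·88 + 79·92 + 1·12 = 1
t_9 = 12·1 + 75·64 + 79·88 + 1·92 = 22
Continuing the recurrence:
  t_10 = 51;  t_11 = 77;  t_12 = 86;  t_13 = 91;  t_14 = 96;  t_15 = 7
  t_16 = 9;  t_17 = 63;  t_18 = 43;  t_19 = 42;  t_20 = 82;  t_21 = 28
  t_22 = 50;  t_23 = 5;  t_24 = 90;  t_25 = 1;  t_26 = 29;  t_27 = 69
  t_28 = 68;  t_29 = 38;  t_30 = 75;  t_31 = 73;  t_32 = 65;  t_33 = 93
  t_34 = 96;  t_35 = 46;  t_36 = 32;  t_37 = 65;  t_38 = 23;  t_39 = 62
  t_40 = 70;  t_41 = 0;  t_42 = 83;  t_43 = 89;  t_44 = 88;  t_45 = 29
  t_46 = 94;  t_47 = 62;  t_48 = 85;  t_49 = 30;  t_50 = 87;  t_51 = 80
  t_52 = 46;  t_53 = 69;  t_54 = 15;  t_55 = 48;  t_56 = 20;  t_57 = 50
  t_58 = 87;  t_59 = 20;  t_60 = 65;  t_61 = 85;  t_62 = 93;  t_63 = 36
  t_64 = 25;  t_65 = 53;  t_66 = 16;  t_67 = 67;  t_68 = 8;  t_69 = 36
  t_70 = 36;  t_71 = 48;  t_72 = 17;  t_73 = 88;  t_74 = 48;  t_75 = 31
  t_76 = 77;  t_77 = 48;  t_78 = 21;  t_79 = 72;  t_80 = 3;  t_81 = 62
  t_82 = 82;  t_83 = 26;  t_84 = 14;  t_85 = 25;  t_86 = 91;  t_87 = 25
  t_88 = 93;  t_89 = 20;  t_90 = 66;  t_91 = 61;  t_92 = 80;  t_93 = 2
  t_94 = 45;  t_95 = 87;  t_96 = 1;  t_97 = 6;  t_98 = 81;  t_99 = 36
  t_100 = 95;  t_101 = 60;  t_102 = 3;  t_103 = 49;  t_104 = 22;  t_105 = 65
  t_106 = 96;  t_107 = 54;  t_108 = 7;  t_109 = 46;  t_110 = 7;  t_111 = 67
  t_112 = 23;  t_113 = 80;  t_114 = 31;  t_115 = 11;  t_116 = 70;  t_117 = 23
  t_118 = 24;  t_119 = 85;  t_120 = 51;  t_121 = 79;  t_122 = 66;  t_123 = 64
  t_124 = 79;  t_125 = 80;  t_126 = 76;  t_127 = 25;  t_128 = 80;  t_129 = 92
  t_130 = 37;  t_131 = 12;  t_132 = 82;  t_133 = 49;  t_134 = 60;  t_135 = 21
  t_136 = 72;  t_137 = 50;  t_138 = 56;  t_139 = 43;  t_140 = 8;  t_141 = 35
  t_142 = 11;  t_143 = 37;  t_144 = 65;  t_145 = 94;  t_146 = 13;  t_147 = 59
  t_148 = 56;  t_149 = 10;  t_150 = 70;  t_151 = 59;  t_152 = 14;  t_153 = 45
  t_154 = 16;  t_155 = 76;  t_156 = 55;  t_157 = 6;  t_158 = 32;  t_159 = 17
  t_160 = 29;  t_161 = 83;  t_162 = 84;  t_163 = 35;  t_164 = 17;  t_165 = 42
  t_166 = 69;  t_167 = 21;  t_168 = 32;  t_169 = 80;  t_170 = 44;  t_171 = 56
  t_172 = 42;  t_173 = 15;  t_174 = 38;  t_175 = 8;  t_176 = 2;  t_177 = 52
  t_178 = 86;  t_179 = 54;  t_180 = 53;  t_181 = 86;  t_182 = 47;  t_183 = 3
  t_184 = 29;  t_185 = 7;  t_186 = 21;  t_187 = 64;  t_188 = 15;  t_189 = 50
  t_190 = 12;  t_191 = 2;  t_192 = 39;  t_193 = 64;  t_194 = 80;  t_195 = 16
t_196 = 12·16 + 75·80 + 79·64 + 1·39 = 35
t_197 = 12·35 + 75·16 + 79·80 + 1·64 = 50

50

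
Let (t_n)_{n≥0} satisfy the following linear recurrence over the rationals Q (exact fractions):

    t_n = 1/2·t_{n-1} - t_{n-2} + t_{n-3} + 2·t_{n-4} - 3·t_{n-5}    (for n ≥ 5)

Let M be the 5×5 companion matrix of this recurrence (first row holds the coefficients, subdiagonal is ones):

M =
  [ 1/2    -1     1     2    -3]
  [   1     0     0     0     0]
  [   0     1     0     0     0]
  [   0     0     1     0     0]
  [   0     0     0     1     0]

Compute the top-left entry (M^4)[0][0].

53/16

(M^4)[0][0] is the top entry after applying M 4 times to the unit state (1, 0, 0, 0, 0). Equivalently it is h_{8} for the auxiliary sequence (h_n) obeying the same recurrence with h_4 = 1 and h_i = 0 for 0 ≤ i < 4:
h_5 = 1/2·1 + -1·0 + 1·0 + 2·0 + -3·0 = 1/2
h_6 = 1/2·1/2 + -1·1 + 1·0 + 2·0 + -3·0 = -3/4
h_7 = 1/2·-3/4 + -1·1/2 + 1·1 + 2·0 + -3·0 = 1/8
h_8 = 1/2·1/8 + -1·-3/4 + 1·1/2 + 2·1 + -3·0 = 53/16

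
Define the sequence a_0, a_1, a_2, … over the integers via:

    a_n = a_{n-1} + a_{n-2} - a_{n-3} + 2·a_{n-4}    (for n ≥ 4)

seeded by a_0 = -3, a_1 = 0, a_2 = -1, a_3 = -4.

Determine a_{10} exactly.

a_4 = 1·-4 + 1·-1 + -1·0 + 2·-3 = -11
a_5 = 1·-11 + 1·-4 + -1·-1 + 2·0 = -14
a_6 = 1·-14 + 1·-11 + -1·-4 + 2·-1 = -23
a_7 = 1·-23 + 1·-14 + -1·-11 + 2·-4 = -34
a_8 = 1·-34 + 1·-23 + -1·-14 + 2·-11 = -65
a_9 = 1·-65 + 1·-34 + -1·-23 + 2·-14 = -104
a_10 = 1·-104 + 1·-65 + -1·-34 + 2·-23 = -181

-181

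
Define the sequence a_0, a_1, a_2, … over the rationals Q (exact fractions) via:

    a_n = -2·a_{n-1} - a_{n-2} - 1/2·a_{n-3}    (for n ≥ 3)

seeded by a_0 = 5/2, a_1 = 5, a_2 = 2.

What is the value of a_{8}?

343/4

a_3 = -2·2 + -1·5 + -1/2·5/2 = -41/4
a_4 = -2·-41/4 + -1·2 + -1/2·5 = 16
a_5 = -2·16 + -1·-41/4 + -1/2·2 = -91/4
a_6 = -2·-91/4 + -1·16 + -1/2·-41/4 = 277/8
a_7 = -2·277/8 + -1·-91/4 + -1/2·16 = -109/2
a_8 = -2·-109/2 + -1·277/8 + -1/2·-91/4 = 343/4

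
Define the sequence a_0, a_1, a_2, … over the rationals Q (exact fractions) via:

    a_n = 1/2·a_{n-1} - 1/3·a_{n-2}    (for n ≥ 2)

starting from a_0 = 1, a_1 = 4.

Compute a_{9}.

a_2 = 1/2·4 + -1/3·1 = 5/3
a_3 = 1/2·5/3 + -1/3·4 = -1/2
a_4 = 1/2·-1/2 + -1/3·5/3 = -29/36
a_5 = 1/2·-29/36 + -1/3·-1/2 = -17/72
a_6 = 1/2·-17/72 + -1/3·-29/36 = 65/432
a_7 = 1/2·65/432 + -1/3·-17/72 = 133/864
a_8 = 1/2·133/864 + -1/3·65/432 = 139/5184
a_9 = 1/2·139/5184 + -1/3·133/864 = -131/3456

-131/3456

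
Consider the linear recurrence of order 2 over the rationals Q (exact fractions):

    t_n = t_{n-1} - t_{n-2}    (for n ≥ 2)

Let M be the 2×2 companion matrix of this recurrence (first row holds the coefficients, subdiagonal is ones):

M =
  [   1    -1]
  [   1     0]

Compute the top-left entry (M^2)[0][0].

0

(M^2)[0][0] is the top entry after applying M 2 times to the unit state (1, 0). Equivalently it is h_{3} for the auxiliary sequence (h_n) obeying the same recurrence with h_1 = 1 and h_i = 0 for 0 ≤ i < 1:
h_2 = 1·1 + -1·0 = 1
h_3 = 1·1 + -1·1 = 0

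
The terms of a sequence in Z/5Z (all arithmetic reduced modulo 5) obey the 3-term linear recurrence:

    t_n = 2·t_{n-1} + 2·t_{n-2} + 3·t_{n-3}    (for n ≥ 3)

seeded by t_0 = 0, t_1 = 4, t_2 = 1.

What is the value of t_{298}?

t_3 = 2·1 + 2·4 + 3·0 = 0
t_4 = 2·0 + 2·1 + 3·4 = 4
t_5 = 2·4 + 2·0 + 3·1 = 1
(t_3, t_4, t_5) = (0, 4, 1) = (t_0, t_1, t_2), so the sequence has period 3.
298 ≡ 1 (mod 3), hence t_298 = t_1 = 4.

4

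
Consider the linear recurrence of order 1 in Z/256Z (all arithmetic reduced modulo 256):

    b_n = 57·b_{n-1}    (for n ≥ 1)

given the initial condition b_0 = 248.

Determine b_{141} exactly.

b_1 = 57·248 = 56
b_2 = 57·56 = 120
b_3 = 57·120 = 184
b_4 = 57·184 = 248
(b_4) = (248) = (b_0), so the sequence has period 4.
141 ≡ 1 (mod 4), hence b_141 = b_1 = 56.

56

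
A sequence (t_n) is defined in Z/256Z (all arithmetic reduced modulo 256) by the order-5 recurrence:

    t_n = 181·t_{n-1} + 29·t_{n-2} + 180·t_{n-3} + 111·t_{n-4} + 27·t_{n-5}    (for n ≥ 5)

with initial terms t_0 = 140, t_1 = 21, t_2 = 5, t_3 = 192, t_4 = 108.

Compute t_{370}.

t_5 = 181·108 + 29·192 + 180·5 + 111·21 + 27·140 = 127
t_6 = 181·127 + 29·108 + 180·192 + 111·5 + 27·21 = 105
t_7 = 181·105 + 29·127 + 180·108 + 111·192 + 27·5 = 87
t_8 = 181·87 + 29·105 + 180·127 + 111·108 + 27·192 = 200
t_9 = 181·200 + 29·87 + 180·105 + 111·127 + 27·108 = 140
t_10 = 181·140 + 29·200 + 180·87 + 111·105 + 27·127 = 188
Continuing the recurrence:
  t_11 = 52;  t_12 = 101;  t_13 = 73;  t_14 = 230;  t_15 = 71;  t_16 = 220
  t_17 = 157;  t_18 = 70;  t_19 = 2;  t_20 = 157;  t_21 = 186;  t_22 = 156
  t_23 = 2;  t_24 = 39;  t_25 = 178;  t_26 = 239;  t_27 = 227;  t_28 = 217
  t_29 = 123;  t_30 = 143;  t_31 = 64;  t_32 = 247;  t_33 = 167;  t_34 = 8
  t_35 = 20;  t_36 = 81;  t_37 = 159;  t_38 = 189;  t_39 = 28;  t_40 = 60
  t_41 = 248;  t_42 = 140;  t_43 = 87;  t_44 = 183;  t_45 = 138;  t_46 = 85
  t_47 = 228;  t_48 = 99;  t_49 = 186;  t_50 = 114;  t_51 = 27;  t_52 = 194
  t_53 = 120;  t_54 = 218;  t_55 = 221;  t_56 = 74;  t_57 = 33;  t_58 = 73
  t_59 = 51;  t_60 = 237;  t_61 = 201;  t_62 = 244;  t_63 = 189;  t_64 = 189
  t_65 = 192;  t_66 = 12;  t_67 = 207;  t_68 = 153;  t_69 = 63;  t_70 = 224
  t_71 = 28;  t_72 = 164;  t_73 = 20;  t_74 = 45;  t_75 = 41;  t_76 = 54
  t_77 = 111;  t_78 = 12;  t_79 = 141;  t_80 = 214;  t_81 = 138;  t_82 = 221
  t_83 = 194;  t_84 = 228;  t_85 = 250;  t_86 = 95;  t_87 = 58;  t_88 = 223
  t_89 = 123;  t_90 = 145;  t_91 = 107;  t_92 = 95;  t_93 = 24;  t_94 = 207
  t_95 = 143;  t_96 = 232;  t_97 = 52;  t_98 = 225;  t_99 = 239;  t_100 = 181
  t_101 = 68;  t_102 = 172;  t_103 = 240;  t_104 = 172;  t_105 = 79;  t_106 = 215
  t_107 = 26;  t_108 = 45;  t_109 = 84;  t_110 = 83;  t_111 = 202;  t_112 = 138
  t_113 = 251;  t_114 = 250;  t_115 = 144;  t_116 = 194;  t_117 = 165;  t_118 = 194
  t_119 = 17;  t_120 = 81;  t_121 = 155;  t_122 = 61;  t_123 = 121;  t_124 = 92
  t_125 = 101;  t_126 = 181;  t_127 = 0;  t_128 = 44;  t_129 = 223;  t_130 = 201
  t_131 = 103;  t_132 = 120;  t_133 = 44;  t_134 = 204;  t_135 = 116;  t_136 = 245
  t_137 = 137;  t_138 = 70;  t_139 = 23;  t_140 = 252;  t_141 = 61;  t_142 = 166
  t_143 = 210;  t_144 = 221;  t_145 = 202;  t_146 = 236;  t_147 = 178;  t_148 = 151
  t_149 = 194;  t_150 = 15;  t_151 = 211;  t_152 = 137;  t_153 = 91;  t_154 = 47
  t_155 = 240;  t_156 = 167;  t_157 = 55;  t_158 = 136;  t_159 = 212;  t_160 = 177
  t_161 = 63;  t_162 = 109;  t_163 = 236;  t_164 = 156;  t_165 = 168;  t_166 = 76
  t_167 = 71;  t_168 = 119;  t_169 = 234;  t_170 = 133;  t_171 = 4;  t_172 = 131
  t_173 = 154;  t_174 = 226;  t_175 = 27;  t_176 = 50;  t_177 = 232;  t_178 = 234
  t_179 = 109;  t_180 = 58;  t_181 = 193;  t_182 = 153;  t_183 = 195;  t_184 = 141
  t_185 = 41;  t_186 = 196;  t_187 = 13;  t_188 = 237;  t_189 = 128;  t_190 = 204
  t_191 = 175;  t_192 = 249;  t_193 = 207;  t_194 = 144;  t_195 = 188;  t_196 = 52
  t_197 = 84;  t_198 = 189;  t_199 = 105;  t_200 = 22;  t_201 = 63;  t_202 = 172
  t_203 = 173;  t_204 = 182;  t_205 = 218;  t_206 = 157;  t_207 = 210;  t_208 = 180
  t_209 = 42;  t_210 = 207;  t_211 = 74;  t_212 = 127;  t_213 = 235;  t_214 = 193
  t_215 = 75;  t_216 = 255;  t_217 = 200;  t_218 = 127;  t_219 = 159;  t_220 = 232
  t_221 = 244;  t_222 = 193;  t_223 = 143;  t_224 = 229;  t_225 = 20;  t_226 = 12
  t_227 = 32;  t_228 = 108;  t_229 = 63;  t_230 = 151;  t_231 = 250;  t_232 = 93
  t_233 = 244;  t_234 = 243;  t_235 = 42;  t_236 = 122;  t_237 = 123;  t_238 = 106
  t_239 = 128;  t_240 = 82;  t_241 = 53;  t_242 = 178;  t_243 = 49;  t_244 = 33
  t_245 = 171;  t_246 = 221;  t_247 = 217;  t_248 = 44;  t_249 = 181;  t_250 = 101
  t_251 = 64;  t_252 = 236;  t_253 = 63;  t_254 = 41;  t_255 = 119;  t_256 = 40
  t_257 = 204;  t_258 = 220;  t_259 = 180;  t_260 = 133;  t_261 = 201;  t_262 = 166
  t_263 = 231;  t_264 = 28;  t_265 = 221;  t_266 = 6;  t_267 = 162;  t_268 = 29
  t_269 = 218;  t_270 = 60;  t_271 = 98;  t_272 = 7;  t_273 = 210;  t_274 = 47
  t_275 = 195;  t_276 = 57;  t_277 = 59;  t_278 = 207;  t_279 = 160;  t_280 = 87
  t_281 = 199;  t_282 = 8;  t_283 = 148;  t_284 = 17;  t_285 = 223;  t_286 = 29
  t_287 = 188;  t_288 = 252;  t_289 = 88;  t_290 = 12;  t_291 = 55;  t_292 = 55
  t_293 = 74;  t_294 = 181;  t_295 = 36;  t_296 = 163;  t_297 = 122;  t_298 = 82
  t_299 = 27;  t_300 = 162;  t_301 = 88;  t_302 = 250;  t_303 = 253;  t_304 = 42
  t_305 = 97;  t_306 = 233;  t_307 = 83;  t_308 = 45;  t_309 = 137;  t_310 = 148
  t_311 = 93;  t_312 = 29;  t_313 = 64;  t_314 = 140;  t_315 = 143;  t_316 = 89
  t_317 = 95;  t_318 = 64;  t_319 = 92;  t_320 = 196;  t_321 = 148;  t_322 = 77
  t_323 = 169;  t_324 = 246;  t_325 = 15;  t_326 = 76;  t_327 = 205;  t_328 = 150
  t_329 = 42;  t_330 = 93;  t_331 = 226;  t_332 = 132;  t_333 = 90;  t_334 = 63
  t_335 = 90;  t_336 = 31;  t_337 = 91;  t_338 = 241;  t_339 = 43;  t_340 = 159
  t_341 = 120;  t_342 = 47;  t_343 = 175;  t_344 = 232;  t_345 = 180;  t_346 = 161
  t_347 = 47;  t_348 = 21;  t_349 = 228;  t_350 = 108;  t_351 = 80;  t_352 = 44
  t_353 = 47;  t_354 = 87;  t_355 = 218;  t_356 = 141;  t_357 = 148;  t_358 = 147
  t_359 = 138;  t_360 = 106;  t_361 = 251;  t_362 = 218;  t_363 = 112;  t_364 = 226
  t_365 = 197;  t_366 = 162;  t_367 = 81;  t_368 = 241
t_369 = 181·241 + 29·81 + 180·162 + 111·197 + 27·226 = 187
t_370 = 181·187 + 29·241 + 180·81 + 111·162 + 27·197 = 125

125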